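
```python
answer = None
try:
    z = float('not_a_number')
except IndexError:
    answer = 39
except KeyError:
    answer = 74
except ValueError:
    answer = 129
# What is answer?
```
129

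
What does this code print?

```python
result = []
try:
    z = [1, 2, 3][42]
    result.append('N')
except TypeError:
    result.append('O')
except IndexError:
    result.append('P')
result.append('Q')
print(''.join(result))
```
PQ

IndexError is caught by its specific handler, not TypeError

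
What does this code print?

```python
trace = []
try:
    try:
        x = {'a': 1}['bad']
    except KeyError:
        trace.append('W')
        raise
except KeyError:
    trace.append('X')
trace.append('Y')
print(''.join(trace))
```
WXY

raise without argument re-raises current exception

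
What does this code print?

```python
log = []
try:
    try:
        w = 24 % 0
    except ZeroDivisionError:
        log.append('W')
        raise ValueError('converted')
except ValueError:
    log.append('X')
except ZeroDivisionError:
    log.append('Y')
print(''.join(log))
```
WX

New ValueError raised, caught by outer ValueError handler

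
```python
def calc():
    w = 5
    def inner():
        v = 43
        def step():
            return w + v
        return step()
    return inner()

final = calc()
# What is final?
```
48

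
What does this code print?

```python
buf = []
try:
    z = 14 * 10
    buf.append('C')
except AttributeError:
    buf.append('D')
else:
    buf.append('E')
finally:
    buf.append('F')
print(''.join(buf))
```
CEF

else runs before finally when no exception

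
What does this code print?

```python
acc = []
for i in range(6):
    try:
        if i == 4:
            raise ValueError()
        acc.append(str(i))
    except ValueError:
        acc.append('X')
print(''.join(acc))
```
0123X5

Exception on i=4 caught, loop continues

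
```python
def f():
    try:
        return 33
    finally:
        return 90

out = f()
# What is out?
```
90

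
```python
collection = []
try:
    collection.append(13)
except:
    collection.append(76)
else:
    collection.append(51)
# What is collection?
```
[13, 51]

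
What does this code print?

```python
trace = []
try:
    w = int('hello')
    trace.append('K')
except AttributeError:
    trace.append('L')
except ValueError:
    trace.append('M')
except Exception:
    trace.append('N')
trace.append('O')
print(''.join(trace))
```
MO

ValueError matches before generic Exception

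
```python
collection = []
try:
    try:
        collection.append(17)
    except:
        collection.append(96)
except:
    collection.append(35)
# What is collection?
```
[17]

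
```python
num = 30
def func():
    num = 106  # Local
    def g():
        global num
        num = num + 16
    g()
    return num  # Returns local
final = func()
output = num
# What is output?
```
46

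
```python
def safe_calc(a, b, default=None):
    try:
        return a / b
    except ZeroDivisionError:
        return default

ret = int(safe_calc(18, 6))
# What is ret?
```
3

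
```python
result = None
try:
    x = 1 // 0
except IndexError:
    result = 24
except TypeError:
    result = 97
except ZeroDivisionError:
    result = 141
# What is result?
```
141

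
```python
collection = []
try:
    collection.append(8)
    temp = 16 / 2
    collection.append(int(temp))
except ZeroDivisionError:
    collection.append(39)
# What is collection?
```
[8, 8]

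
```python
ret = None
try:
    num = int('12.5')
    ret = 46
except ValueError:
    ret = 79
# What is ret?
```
79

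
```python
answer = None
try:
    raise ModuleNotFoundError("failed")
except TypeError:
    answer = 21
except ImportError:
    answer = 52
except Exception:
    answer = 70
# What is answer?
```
52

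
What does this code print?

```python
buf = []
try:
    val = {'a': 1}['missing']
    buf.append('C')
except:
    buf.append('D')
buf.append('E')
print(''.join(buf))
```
DE

Exception raised in try, caught by bare except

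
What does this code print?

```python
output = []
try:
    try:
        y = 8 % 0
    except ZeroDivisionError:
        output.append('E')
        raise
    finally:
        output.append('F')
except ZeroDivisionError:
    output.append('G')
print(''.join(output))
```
EFG

finally runs before re-raised exception propagates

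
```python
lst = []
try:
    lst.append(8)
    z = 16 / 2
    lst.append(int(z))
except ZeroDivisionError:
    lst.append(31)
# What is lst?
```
[8, 8]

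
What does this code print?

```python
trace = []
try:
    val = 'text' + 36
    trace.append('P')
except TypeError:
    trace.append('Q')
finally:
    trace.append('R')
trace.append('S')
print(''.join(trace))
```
QRS

finally always runs, even after exception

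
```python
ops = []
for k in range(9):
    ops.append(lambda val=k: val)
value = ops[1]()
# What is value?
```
1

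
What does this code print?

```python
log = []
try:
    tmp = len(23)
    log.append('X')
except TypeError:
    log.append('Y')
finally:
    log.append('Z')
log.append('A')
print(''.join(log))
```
YZA

finally always runs, even after exception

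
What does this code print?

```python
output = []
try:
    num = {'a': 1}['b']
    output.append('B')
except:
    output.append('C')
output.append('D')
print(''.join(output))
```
CD

Exception raised in try, caught by bare except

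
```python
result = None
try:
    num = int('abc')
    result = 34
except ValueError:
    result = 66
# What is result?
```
66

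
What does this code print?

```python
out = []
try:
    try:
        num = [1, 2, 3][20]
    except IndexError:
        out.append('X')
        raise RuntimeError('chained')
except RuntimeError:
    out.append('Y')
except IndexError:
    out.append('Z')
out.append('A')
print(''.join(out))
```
XYA

RuntimeError raised and caught, original IndexError not re-raised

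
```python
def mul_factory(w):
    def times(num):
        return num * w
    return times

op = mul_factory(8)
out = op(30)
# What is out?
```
240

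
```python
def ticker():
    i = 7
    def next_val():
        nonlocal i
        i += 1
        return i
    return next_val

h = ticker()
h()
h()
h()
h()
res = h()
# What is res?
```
12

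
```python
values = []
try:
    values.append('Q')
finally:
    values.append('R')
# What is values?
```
['Q', 'R']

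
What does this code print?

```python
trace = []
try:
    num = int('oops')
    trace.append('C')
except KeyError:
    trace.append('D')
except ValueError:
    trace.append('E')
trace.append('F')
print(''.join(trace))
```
EF

ValueError is caught by its specific handler, not KeyError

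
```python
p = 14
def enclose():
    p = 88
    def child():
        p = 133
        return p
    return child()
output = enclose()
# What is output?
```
133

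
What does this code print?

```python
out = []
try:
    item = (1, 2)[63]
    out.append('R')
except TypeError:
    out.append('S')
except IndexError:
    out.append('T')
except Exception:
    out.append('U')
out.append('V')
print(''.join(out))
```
TV

IndexError matches before generic Exception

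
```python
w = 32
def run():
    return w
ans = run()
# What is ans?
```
32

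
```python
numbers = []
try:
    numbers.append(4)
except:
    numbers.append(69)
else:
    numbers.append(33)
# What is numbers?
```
[4, 33]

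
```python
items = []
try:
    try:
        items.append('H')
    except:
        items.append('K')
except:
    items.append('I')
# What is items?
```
['H']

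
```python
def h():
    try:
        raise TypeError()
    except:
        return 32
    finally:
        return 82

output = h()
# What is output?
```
82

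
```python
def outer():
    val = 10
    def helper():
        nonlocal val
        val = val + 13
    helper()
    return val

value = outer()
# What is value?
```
23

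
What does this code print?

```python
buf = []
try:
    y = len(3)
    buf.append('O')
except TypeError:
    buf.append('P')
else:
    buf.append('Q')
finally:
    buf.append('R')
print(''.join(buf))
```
PR

Exception: except runs, else skipped, finally runs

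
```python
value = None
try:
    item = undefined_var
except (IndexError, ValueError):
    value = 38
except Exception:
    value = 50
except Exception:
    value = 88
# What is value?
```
50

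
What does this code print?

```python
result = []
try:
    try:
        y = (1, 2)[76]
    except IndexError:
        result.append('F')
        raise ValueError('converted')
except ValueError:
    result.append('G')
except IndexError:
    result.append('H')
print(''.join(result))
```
FG

New ValueError raised, caught by outer ValueError handler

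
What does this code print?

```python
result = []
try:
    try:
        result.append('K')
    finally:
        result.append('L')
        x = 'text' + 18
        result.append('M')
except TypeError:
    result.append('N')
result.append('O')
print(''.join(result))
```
KLNO

Exception in inner finally caught by outer except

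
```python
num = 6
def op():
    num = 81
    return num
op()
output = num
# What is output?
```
6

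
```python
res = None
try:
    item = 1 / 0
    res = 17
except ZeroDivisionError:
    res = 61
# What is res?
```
61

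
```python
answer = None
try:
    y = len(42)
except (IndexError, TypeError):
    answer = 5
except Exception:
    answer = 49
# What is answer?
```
5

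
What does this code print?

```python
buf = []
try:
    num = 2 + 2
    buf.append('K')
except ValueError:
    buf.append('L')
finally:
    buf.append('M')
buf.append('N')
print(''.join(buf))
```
KMN

finally runs after normal execution too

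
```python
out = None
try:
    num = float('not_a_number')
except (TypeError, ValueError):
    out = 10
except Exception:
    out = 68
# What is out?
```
10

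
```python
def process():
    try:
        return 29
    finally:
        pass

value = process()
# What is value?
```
29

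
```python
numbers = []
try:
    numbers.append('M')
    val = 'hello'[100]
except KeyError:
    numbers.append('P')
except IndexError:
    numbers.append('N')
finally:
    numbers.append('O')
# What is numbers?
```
['M', 'N', 'O']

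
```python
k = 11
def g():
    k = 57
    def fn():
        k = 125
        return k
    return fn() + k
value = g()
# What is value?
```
182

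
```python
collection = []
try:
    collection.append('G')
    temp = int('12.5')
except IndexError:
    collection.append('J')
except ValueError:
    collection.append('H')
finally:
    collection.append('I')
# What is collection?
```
['G', 'H', 'I']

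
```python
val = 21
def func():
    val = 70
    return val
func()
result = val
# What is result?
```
21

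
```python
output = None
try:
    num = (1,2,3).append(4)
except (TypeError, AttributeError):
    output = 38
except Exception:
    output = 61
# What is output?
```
38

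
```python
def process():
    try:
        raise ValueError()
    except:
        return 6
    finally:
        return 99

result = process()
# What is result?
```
99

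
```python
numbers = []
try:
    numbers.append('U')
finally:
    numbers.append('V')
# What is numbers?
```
['U', 'V']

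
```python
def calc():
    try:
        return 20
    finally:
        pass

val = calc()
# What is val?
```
20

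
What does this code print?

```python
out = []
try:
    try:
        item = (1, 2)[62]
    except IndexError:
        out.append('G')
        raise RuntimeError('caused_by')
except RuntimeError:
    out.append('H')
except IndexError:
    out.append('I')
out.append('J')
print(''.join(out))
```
GHJ

RuntimeError raised and caught, original IndexError not re-raised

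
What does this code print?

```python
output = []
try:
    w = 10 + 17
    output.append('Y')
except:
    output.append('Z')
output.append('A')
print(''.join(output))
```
YA

No exception, try block completes normally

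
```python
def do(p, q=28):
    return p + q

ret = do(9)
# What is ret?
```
37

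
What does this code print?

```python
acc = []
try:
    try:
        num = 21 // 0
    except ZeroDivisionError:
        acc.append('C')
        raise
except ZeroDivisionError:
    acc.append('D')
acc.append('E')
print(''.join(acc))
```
CDE

raise without argument re-raises current exception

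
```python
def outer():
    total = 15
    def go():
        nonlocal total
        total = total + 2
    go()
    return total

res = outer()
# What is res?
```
17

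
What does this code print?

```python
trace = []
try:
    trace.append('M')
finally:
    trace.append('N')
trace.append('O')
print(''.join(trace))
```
MNO

try/finally without except, no exception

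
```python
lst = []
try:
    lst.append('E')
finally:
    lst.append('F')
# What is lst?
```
['E', 'F']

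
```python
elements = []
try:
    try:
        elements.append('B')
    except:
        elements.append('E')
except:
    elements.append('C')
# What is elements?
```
['B']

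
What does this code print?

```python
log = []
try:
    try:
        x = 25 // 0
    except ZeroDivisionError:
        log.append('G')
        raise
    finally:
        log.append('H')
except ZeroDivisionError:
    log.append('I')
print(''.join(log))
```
GHI

finally runs before re-raised exception propagates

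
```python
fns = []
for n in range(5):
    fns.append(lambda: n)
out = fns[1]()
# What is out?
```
4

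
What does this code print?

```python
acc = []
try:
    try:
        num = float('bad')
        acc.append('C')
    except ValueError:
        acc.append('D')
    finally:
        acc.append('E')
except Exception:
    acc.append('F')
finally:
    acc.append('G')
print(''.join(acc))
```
DEG

Both finally blocks run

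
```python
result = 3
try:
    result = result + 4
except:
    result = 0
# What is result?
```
7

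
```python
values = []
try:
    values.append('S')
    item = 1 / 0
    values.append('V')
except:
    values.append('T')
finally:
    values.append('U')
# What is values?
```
['S', 'T', 'U']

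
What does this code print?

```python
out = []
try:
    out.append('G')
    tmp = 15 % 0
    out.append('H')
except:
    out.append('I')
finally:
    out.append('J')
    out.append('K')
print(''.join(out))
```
GIJK

Code before exception runs, then except, then all of finally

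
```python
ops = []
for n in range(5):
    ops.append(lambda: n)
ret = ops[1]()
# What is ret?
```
4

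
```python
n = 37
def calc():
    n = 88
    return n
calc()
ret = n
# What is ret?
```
37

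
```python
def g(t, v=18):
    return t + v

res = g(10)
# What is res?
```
28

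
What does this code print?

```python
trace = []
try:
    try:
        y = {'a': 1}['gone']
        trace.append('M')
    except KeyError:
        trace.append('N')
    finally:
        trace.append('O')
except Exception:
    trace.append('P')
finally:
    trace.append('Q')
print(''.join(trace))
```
NOQ

Both finally blocks run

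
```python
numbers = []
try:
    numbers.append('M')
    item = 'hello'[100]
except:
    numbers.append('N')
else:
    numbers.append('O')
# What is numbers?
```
['M', 'N']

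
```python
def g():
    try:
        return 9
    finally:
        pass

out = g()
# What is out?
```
9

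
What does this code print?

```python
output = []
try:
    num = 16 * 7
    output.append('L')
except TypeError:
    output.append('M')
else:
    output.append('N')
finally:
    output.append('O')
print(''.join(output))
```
LNO

else runs before finally when no exception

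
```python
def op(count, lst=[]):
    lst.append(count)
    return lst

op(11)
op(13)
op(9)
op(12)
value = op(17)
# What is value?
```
[11, 13, 9, 12, 17]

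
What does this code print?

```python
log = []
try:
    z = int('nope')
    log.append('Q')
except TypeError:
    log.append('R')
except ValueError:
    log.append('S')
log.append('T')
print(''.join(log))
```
ST

ValueError is caught by its specific handler, not TypeError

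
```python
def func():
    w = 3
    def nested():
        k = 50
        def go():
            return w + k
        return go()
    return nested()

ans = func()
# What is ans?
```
53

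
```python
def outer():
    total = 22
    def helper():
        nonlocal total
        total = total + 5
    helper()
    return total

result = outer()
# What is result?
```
27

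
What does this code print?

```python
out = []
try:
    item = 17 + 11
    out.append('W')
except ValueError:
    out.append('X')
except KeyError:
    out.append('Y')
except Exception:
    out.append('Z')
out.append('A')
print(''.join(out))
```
WA

No exception, try block completes normally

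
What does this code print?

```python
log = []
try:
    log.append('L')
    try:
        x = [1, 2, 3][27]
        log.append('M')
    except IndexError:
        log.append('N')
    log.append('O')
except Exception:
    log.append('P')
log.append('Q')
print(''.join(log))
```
LNOQ

Inner exception caught by inner handler, outer continues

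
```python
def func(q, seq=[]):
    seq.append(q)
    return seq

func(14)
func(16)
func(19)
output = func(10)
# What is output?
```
[14, 16, 19, 10]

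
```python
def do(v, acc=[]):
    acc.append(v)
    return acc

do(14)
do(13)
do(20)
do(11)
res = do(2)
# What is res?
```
[14, 13, 20, 11, 2]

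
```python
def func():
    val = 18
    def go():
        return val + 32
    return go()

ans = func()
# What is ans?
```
50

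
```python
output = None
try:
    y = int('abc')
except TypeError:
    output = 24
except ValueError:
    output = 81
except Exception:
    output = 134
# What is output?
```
81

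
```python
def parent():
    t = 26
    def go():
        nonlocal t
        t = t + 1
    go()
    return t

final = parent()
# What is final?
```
27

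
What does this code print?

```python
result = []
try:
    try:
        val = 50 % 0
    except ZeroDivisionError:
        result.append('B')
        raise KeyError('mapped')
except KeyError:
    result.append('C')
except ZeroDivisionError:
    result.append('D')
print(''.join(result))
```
BC

New KeyError raised, caught by outer KeyError handler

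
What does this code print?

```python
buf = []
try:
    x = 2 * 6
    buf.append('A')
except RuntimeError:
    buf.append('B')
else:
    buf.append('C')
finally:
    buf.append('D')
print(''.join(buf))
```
ACD

else runs before finally when no exception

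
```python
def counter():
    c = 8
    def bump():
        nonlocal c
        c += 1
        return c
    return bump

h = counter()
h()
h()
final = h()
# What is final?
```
11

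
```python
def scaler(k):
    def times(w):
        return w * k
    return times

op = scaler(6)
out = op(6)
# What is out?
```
36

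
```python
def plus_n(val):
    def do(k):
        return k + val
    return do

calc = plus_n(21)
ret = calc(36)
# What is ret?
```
57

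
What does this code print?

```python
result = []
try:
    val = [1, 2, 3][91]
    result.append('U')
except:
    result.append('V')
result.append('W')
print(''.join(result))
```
VW

Exception raised in try, caught by bare except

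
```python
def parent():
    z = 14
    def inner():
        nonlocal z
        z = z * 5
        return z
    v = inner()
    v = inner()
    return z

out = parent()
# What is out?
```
350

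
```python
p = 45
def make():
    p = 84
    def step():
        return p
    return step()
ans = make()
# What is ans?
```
84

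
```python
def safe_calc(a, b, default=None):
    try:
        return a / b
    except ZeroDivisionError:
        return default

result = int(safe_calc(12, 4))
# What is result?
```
3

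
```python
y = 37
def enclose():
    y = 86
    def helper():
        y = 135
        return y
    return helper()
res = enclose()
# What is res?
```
135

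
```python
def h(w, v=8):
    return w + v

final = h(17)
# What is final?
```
25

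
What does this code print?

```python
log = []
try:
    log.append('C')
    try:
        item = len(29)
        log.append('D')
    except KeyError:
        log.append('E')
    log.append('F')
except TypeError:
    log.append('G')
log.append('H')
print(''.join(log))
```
CGH

Inner handler doesn't match, propagates to outer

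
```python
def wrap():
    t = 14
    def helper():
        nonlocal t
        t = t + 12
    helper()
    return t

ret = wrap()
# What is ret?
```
26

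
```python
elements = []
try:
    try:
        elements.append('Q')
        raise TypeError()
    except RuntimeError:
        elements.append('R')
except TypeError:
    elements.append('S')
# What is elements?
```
['Q', 'S']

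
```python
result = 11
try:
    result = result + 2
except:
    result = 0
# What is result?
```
13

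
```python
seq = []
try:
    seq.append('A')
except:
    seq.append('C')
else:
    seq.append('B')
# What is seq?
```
['A', 'B']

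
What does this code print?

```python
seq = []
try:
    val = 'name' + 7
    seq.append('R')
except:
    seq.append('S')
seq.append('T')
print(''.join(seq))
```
ST

Exception raised in try, caught by bare except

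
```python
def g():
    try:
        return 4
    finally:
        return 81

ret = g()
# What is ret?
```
81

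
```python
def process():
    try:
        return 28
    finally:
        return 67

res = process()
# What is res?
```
67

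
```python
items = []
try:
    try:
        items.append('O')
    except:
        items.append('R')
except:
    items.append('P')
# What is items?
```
['O']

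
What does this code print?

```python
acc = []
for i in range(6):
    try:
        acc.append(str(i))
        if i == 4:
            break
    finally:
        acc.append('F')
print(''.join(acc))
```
0F1F2F3F4F

finally runs even when breaking out of loop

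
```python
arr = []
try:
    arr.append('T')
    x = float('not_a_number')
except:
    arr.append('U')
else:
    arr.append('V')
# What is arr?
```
['T', 'U']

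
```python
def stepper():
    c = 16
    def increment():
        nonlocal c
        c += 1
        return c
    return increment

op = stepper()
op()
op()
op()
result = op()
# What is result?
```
20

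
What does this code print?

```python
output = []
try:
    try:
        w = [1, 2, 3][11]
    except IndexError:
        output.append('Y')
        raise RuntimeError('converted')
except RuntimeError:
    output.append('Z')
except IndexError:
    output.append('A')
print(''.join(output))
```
YZ

New RuntimeError raised, caught by outer RuntimeError handler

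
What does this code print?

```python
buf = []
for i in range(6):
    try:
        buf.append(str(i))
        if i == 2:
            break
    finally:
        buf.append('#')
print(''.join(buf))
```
0#1#2#

finally runs even when breaking out of loop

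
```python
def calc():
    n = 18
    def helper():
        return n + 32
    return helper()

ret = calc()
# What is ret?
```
50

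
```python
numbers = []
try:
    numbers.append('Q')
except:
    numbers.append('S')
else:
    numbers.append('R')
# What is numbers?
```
['Q', 'R']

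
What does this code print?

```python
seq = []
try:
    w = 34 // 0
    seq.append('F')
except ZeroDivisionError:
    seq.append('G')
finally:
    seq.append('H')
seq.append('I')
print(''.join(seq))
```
GHI

finally always runs, even after exception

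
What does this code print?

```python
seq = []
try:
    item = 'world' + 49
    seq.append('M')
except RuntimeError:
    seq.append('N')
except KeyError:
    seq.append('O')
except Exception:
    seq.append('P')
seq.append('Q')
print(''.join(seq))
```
PQ

TypeError not specifically caught, falls to Exception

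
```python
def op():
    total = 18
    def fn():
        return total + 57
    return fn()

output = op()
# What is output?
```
75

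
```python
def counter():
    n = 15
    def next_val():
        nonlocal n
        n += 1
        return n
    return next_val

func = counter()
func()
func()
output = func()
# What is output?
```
18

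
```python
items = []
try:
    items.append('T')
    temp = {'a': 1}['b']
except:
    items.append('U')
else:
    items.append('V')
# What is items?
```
['T', 'U']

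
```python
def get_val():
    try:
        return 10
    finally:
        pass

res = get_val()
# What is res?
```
10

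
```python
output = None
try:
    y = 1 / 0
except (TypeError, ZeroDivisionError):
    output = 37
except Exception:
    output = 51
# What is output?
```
37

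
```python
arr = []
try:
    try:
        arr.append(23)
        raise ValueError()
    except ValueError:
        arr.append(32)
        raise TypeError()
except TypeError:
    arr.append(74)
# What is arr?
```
[23, 32, 74]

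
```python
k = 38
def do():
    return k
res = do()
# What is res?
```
38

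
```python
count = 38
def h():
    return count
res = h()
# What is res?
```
38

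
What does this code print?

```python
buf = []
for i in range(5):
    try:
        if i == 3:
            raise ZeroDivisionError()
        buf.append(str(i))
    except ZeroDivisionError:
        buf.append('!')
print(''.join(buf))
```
012!4

Exception on i=3 caught, loop continues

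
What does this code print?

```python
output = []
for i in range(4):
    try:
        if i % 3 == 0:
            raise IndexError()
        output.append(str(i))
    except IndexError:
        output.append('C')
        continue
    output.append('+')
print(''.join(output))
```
C1+2+C

continue in except skips rest of loop body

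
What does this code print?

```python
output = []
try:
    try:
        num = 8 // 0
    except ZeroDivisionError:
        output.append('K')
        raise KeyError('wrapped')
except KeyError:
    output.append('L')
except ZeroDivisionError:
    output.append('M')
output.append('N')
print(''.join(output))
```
KLN

KeyError raised and caught, original ZeroDivisionError not re-raised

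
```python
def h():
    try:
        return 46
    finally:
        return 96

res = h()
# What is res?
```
96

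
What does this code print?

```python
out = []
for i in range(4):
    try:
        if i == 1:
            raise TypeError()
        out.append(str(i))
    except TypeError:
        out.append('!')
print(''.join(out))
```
0!23

Exception on i=1 caught, loop continues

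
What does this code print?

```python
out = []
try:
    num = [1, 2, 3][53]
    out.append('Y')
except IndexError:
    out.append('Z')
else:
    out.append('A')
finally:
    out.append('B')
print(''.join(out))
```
ZB

Exception: except runs, else skipped, finally runs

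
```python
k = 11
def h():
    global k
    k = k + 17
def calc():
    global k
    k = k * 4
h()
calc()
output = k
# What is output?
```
112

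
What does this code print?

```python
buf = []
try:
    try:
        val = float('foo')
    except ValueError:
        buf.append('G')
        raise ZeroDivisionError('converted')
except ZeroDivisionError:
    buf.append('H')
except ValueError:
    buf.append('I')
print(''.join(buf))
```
GH

New ZeroDivisionError raised, caught by outer ZeroDivisionError handler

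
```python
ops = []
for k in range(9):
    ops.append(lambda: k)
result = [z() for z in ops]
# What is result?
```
[8, 8, 8, 8, 8, 8, 8, 8, 8]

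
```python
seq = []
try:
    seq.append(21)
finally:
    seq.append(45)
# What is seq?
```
[21, 45]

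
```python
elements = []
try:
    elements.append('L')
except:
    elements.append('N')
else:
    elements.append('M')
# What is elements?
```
['L', 'M']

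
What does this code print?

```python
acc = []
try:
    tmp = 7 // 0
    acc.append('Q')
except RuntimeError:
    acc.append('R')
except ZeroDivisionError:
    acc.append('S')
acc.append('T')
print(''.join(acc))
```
ST

ZeroDivisionError is caught by its specific handler, not RuntimeError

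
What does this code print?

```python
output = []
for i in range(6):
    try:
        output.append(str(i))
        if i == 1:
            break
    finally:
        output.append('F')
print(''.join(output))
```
0F1F

finally runs even when breaking out of loop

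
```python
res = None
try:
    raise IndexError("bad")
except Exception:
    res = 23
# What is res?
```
23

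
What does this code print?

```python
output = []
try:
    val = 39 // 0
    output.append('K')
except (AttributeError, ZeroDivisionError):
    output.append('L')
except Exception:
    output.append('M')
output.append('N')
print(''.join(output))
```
LN

ZeroDivisionError matches tuple containing it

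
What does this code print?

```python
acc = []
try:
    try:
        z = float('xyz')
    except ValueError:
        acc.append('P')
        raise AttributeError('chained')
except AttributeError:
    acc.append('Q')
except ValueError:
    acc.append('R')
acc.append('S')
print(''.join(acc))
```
PQS

AttributeError raised and caught, original ValueError not re-raised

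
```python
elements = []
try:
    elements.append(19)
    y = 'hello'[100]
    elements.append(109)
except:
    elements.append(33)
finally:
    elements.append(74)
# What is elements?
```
[19, 33, 74]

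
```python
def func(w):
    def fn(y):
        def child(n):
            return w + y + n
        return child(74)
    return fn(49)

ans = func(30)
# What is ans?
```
153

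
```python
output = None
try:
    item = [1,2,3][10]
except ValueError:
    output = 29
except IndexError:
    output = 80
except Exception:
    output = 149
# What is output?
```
80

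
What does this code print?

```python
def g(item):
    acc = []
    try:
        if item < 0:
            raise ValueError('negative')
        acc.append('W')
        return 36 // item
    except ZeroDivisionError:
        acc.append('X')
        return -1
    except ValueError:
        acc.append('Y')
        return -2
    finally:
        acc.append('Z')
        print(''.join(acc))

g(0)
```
WXZ

item=0 causes ZeroDivisionError, caught, finally prints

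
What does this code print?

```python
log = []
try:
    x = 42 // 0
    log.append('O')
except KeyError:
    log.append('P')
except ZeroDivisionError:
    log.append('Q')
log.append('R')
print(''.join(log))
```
QR

ZeroDivisionError is caught by its specific handler, not KeyError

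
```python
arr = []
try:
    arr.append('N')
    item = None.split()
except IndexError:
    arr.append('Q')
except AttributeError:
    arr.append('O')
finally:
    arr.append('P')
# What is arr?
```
['N', 'O', 'P']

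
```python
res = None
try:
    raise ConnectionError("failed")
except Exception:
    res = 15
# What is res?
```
15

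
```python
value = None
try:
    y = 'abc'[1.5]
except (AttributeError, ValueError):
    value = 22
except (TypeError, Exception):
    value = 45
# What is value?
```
45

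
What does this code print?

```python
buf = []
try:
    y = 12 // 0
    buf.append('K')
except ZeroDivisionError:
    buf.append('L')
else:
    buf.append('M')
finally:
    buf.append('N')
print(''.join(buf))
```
LN

Exception: except runs, else skipped, finally runs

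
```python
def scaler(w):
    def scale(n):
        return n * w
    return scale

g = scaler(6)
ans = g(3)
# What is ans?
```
18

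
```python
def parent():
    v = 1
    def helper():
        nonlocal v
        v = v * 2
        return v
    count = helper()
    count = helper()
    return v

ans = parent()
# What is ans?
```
4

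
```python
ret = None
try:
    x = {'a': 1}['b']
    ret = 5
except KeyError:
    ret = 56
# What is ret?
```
56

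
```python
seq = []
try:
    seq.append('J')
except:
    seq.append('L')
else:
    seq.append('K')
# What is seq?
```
['J', 'K']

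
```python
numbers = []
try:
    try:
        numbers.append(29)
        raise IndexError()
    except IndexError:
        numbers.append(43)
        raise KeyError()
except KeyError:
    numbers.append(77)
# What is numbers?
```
[29, 43, 77]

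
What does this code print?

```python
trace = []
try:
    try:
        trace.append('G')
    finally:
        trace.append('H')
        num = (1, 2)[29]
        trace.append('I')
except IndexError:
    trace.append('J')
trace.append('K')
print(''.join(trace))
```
GHJK

Exception in inner finally caught by outer except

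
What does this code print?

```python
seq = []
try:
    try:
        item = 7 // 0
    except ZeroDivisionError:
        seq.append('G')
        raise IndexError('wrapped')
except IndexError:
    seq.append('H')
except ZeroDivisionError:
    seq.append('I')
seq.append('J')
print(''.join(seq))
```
GHJ

IndexError raised and caught, original ZeroDivisionError not re-raised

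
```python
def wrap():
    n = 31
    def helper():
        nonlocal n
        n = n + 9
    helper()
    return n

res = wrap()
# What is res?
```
40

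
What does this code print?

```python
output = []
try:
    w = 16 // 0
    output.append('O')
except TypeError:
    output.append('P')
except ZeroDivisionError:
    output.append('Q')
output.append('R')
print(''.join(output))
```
QR

ZeroDivisionError is caught by its specific handler, not TypeError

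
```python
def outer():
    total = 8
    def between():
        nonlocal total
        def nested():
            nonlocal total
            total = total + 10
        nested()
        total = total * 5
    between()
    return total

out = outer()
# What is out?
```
90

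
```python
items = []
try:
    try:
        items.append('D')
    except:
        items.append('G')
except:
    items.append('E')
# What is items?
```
['D']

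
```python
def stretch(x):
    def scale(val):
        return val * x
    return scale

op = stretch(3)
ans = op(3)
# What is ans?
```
9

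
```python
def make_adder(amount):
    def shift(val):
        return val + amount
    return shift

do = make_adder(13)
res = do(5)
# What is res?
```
18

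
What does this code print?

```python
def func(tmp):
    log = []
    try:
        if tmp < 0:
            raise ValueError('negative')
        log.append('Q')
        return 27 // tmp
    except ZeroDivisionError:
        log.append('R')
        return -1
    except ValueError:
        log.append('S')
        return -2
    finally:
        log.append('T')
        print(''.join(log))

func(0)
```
QRT

tmp=0 causes ZeroDivisionError, caught, finally prints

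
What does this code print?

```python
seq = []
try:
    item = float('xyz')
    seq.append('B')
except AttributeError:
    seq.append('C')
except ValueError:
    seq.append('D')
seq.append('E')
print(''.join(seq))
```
DE

ValueError is caught by its specific handler, not AttributeError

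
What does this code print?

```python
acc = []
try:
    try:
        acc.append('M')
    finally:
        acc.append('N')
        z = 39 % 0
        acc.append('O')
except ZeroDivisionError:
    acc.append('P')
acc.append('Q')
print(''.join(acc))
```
MNPQ

Exception in inner finally caught by outer except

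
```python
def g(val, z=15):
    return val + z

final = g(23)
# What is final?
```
38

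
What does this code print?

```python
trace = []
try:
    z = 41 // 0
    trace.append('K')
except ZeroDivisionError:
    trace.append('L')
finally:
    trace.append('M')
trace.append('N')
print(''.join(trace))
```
LMN

finally always runs, even after exception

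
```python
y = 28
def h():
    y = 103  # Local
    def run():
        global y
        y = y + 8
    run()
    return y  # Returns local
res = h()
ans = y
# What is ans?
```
36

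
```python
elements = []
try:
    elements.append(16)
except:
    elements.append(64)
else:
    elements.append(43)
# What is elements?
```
[16, 43]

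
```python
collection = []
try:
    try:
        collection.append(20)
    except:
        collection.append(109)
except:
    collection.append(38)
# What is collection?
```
[20]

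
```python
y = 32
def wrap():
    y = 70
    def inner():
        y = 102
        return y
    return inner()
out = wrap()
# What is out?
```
102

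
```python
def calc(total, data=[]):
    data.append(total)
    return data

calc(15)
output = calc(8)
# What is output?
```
[15, 8]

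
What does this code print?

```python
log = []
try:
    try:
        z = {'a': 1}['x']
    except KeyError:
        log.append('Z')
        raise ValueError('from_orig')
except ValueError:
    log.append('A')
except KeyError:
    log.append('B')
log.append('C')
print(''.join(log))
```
ZAC

ValueError raised and caught, original KeyError not re-raised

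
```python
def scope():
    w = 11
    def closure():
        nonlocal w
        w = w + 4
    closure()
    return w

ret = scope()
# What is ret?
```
15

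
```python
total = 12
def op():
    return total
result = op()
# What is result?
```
12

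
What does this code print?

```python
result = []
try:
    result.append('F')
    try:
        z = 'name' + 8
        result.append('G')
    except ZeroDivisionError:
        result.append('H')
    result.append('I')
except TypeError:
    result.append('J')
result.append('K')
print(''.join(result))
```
FJK

Inner handler doesn't match, propagates to outer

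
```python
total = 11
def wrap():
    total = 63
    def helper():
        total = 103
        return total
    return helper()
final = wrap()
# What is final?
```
103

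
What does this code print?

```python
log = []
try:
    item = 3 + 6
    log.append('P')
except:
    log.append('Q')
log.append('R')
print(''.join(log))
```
PR

No exception, try block completes normally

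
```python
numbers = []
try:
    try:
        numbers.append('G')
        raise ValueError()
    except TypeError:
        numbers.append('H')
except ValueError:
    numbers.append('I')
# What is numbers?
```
['G', 'I']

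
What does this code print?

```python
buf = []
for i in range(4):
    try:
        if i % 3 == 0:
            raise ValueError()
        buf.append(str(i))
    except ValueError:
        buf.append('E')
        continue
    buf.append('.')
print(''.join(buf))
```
E1.2.E

continue in except skips rest of loop body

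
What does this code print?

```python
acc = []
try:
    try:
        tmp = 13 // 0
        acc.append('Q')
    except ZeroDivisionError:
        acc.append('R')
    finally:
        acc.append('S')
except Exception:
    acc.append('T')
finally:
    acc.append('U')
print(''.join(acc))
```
RSU

Both finally blocks run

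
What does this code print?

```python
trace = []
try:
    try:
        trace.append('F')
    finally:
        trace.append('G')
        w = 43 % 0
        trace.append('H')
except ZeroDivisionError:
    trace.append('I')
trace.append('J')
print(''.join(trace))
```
FGIJ

Exception in inner finally caught by outer except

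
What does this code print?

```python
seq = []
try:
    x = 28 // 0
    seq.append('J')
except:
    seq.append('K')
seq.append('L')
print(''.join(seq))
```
KL

Exception raised in try, caught by bare except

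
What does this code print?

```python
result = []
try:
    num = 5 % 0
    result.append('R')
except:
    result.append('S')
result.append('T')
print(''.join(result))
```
ST

Exception raised in try, caught by bare except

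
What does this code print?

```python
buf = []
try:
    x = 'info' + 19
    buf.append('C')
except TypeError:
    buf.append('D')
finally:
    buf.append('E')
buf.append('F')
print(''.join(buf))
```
DEF

finally always runs, even after exception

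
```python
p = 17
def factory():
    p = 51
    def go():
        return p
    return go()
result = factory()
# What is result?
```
51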